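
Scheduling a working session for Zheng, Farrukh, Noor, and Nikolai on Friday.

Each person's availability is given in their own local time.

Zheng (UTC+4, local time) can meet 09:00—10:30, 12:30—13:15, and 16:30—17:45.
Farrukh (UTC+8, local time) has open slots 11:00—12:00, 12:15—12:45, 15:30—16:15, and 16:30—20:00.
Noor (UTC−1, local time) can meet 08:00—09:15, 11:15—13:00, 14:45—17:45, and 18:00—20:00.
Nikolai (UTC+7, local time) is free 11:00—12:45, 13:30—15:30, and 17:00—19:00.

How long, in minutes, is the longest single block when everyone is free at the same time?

0 minutes

Zheng → UTC: 05:00–06:30, 08:30–09:15, 12:30–13:45.
Farrukh → UTC: 03:00–04:00, 04:15–04:45, 07:30–08:15, 08:30–12:00.
Noor → UTC: 09:00–10:15, 12:15–14:00, 15:45–18:45, 19:00–21:00.
Nikolai → UTC: 04:00–05:45, 06:30–08:30, 10:00–12:00.
Zheng ∩ Farrukh: 08:30–09:15.
Zheng ∩ Farrukh ∩ Noor: 09:00–09:15.
Zheng ∩ Farrukh ∩ Noor ∩ Nikolai: (none).
No common window.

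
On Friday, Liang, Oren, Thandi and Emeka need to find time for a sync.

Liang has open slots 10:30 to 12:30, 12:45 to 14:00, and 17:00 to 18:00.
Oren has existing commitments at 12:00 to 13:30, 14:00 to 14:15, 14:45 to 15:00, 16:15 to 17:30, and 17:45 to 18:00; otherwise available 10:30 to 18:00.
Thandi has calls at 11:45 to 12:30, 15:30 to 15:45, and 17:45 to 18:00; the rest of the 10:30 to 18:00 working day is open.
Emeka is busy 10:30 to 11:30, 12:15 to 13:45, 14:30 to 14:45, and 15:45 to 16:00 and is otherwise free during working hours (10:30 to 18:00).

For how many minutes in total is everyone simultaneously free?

45 minutes

Oren free within 10:30–18:00: 10:30–12:00, 13:30–14:00, 14:15–14:45, 15:00–16:15, 17:30–17:45.
Thandi free within 10:30–18:00: 10:30–11:45, 12:30–15:30, 15:45–17:45.
Emeka free within 10:30–18:00: 11:30–12:15, 13:45–14:30, 14:45–15:45, 16:00–18:00.
Liang ∩ Oren: 10:30–12:00, 13:30–14:00, 17:30–17:45.
Liang ∩ Oren ∩ Thandi: 10:30–11:45, 13:30–14:00, 17:30–17:45.
Liang ∩ Oren ∩ Thandi ∩ Emeka: 11:30–11:45, 13:45–14:00, 17:30–17:45.
Total common minutes: 15 + 15 + 15 = 45.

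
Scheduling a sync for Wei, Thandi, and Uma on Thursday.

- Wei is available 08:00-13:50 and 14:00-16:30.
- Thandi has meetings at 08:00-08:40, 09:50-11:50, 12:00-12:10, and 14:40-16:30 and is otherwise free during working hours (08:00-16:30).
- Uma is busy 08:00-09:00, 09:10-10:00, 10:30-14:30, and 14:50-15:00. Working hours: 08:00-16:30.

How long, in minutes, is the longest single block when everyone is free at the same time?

10 minutes

Thandi free within 08:00–16:30: 08:40–09:50, 11:50–12:00, 12:10–14:40.
Uma free within 08:00–16:30: 09:00–09:10, 10:00–10:30, 14:30–14:50, 15:00–16:30.
Wei ∩ Thandi: 08:40–09:50, 11:50–12:00, 12:10–13:50, 14:00–14:40.
Wei ∩ Thandi ∩ Uma: 09:00–09:10, 14:30–14:40.
Common window lengths: 10, 10 min; longest is 10.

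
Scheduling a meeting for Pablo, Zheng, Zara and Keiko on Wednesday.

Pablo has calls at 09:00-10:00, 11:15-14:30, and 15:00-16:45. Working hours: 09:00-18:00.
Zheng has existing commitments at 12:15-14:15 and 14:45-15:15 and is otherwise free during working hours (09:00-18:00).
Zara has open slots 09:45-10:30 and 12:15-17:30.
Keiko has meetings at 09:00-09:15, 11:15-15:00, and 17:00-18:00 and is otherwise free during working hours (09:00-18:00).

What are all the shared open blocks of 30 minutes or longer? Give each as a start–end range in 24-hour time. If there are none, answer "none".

10:00–10:30

Pablo free within 09:00–18:00: 10:00–11:15, 14:30–15:00, 16:45–18:00.
Zheng free within 09:00–18:00: 09:00–12:15, 14:15–14:45, 15:15–18:00.
Keiko free within 09:00–18:00: 09:15–11:15, 15:00–17:00.
Pablo ∩ Zheng: 10:00–11:15, 14:30–14:45, 16:45–18:00.
Pablo ∩ Zheng ∩ Zara: 10:00–10:30, 14:30–14:45, 16:45–17:30.
Pablo ∩ Zheng ∩ Zara ∩ Keiko: 10:00–10:30, 16:45–17:00.
Windows ≥ 30 min: 10:00–10:30.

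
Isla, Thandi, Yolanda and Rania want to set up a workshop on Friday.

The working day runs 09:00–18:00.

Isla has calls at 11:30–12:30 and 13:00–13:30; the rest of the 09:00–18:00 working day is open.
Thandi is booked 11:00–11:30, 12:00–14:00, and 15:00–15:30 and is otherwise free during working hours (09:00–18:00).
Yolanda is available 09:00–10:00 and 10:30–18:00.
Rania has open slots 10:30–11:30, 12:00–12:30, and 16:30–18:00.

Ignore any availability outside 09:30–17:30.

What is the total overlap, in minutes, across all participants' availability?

Isla free within 09:00–18:00: 09:00–11:30, 12:30–13:00, 13:30–18:00.
Thandi free within 09:00–18:00: 09:00–11:00, 11:30–12:00, 14:00–15:00, 15:30–18:00.
Isla ∩ Thandi: 09:00–11:00, 14:00–15:00, 15:30–18:00.
Isla ∩ Thandi ∩ Yolanda: 09:00–10:00, 10:30–11:00, 14:00–15:00, 15:30–18:00.
Isla ∩ Thandi ∩ Yolanda ∩ Rania: 10:30–11:00, 16:30–18:00.
Restricted to 09:30–17:30: 10:30–11:00, 16:30–17:30.
Total common minutes: 30 + 60 = 90.

90 minutes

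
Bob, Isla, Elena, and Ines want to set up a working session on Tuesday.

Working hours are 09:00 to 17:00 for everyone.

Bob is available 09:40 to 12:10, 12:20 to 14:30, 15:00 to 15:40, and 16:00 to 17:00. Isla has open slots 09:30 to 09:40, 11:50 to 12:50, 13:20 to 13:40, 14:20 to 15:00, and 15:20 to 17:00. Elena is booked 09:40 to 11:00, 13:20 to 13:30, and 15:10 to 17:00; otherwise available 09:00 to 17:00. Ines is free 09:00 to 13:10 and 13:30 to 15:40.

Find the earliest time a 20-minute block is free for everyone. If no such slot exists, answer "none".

Elena free within 09:00–17:00: 09:00–09:40, 11:00–13:20, 13:30–15:10.
Bob ∩ Isla: 11:50–12:10, 12:20–12:50, 13:20–13:40, 14:20–14:30, 15:20–15:40, 16:00–17:00.
Bob ∩ Isla ∩ Elena: 11:50–12:10, 12:20–12:50, 13:30–13:40, 14:20–14:30.
Bob ∩ Isla ∩ Elena ∩ Ines: 11:50–12:10, 12:20–12:50, 13:30–13:40, 14:20–14:30.
Windows ≥ 20 min: 11:50–12:10, 12:20–12:50.
Earliest such window starts at 11:50.

11:50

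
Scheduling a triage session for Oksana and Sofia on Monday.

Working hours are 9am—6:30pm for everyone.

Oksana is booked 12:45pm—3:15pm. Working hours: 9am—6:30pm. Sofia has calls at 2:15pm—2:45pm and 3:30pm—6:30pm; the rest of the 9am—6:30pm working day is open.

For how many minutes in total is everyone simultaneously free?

Oksana free within 09:00–18:30: 09:00–12:45, 15:15–18:30.
Sofia free within 09:00–18:30: 09:00–14:15, 14:45–15:30.
Oksana ∩ Sofia: 09:00–12:45, 15:15–15:30.
Total common minutes: 225 + 15 = 240.

240 minutes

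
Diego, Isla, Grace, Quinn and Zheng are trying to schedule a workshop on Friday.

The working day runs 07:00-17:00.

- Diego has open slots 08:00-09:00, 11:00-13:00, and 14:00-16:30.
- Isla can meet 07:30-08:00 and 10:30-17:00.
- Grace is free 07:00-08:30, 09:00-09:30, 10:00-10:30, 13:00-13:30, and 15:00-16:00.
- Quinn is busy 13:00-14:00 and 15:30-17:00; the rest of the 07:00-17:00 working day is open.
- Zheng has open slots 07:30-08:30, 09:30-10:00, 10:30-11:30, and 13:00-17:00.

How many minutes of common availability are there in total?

Quinn free within 07:00–17:00: 07:00–13:00, 14:00–15:30.
Diego ∩ Isla: 11:00–13:00, 14:00–16:30.
Diego ∩ Isla ∩ Grace: 15:00–16:00.
Diego ∩ Isla ∩ Grace ∩ Quinn: 15:00–15:30.
Diego ∩ Isla ∩ Grace ∩ Quinn ∩ Zheng: 15:00–15:30.
Total common minutes: 30.

30 minutes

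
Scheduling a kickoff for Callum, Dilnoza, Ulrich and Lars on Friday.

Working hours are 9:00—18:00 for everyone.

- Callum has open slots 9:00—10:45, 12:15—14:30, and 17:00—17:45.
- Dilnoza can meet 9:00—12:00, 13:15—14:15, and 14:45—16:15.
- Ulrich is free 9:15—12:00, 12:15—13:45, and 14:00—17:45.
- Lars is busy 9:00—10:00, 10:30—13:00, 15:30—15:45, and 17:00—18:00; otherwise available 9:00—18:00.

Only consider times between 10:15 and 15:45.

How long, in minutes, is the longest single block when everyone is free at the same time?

Lars free within 09:00–18:00: 10:00–10:30, 13:00–15:30, 15:45–17:00.
Callum ∩ Dilnoza: 09:00–10:45, 13:15–14:15.
Callum ∩ Dilnoza ∩ Ulrich: 09:15–10:45, 13:15–13:45, 14:00–14:15.
Callum ∩ Dilnoza ∩ Ulrich ∩ Lars: 10:00–10:30, 13:15–13:45, 14:00–14:15.
Restricted to 10:15–15:45: 10:15–10:30, 13:15–13:45, 14:00–14:15.
Common window lengths: 15, 30, 15 min; longest is 30.

30 minutes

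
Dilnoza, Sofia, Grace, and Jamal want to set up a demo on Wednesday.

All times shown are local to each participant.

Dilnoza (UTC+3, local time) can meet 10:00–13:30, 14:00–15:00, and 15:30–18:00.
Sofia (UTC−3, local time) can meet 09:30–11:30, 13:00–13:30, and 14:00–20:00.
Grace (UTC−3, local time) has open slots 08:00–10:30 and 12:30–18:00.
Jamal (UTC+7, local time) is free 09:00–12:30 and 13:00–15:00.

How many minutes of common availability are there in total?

Dilnoza → UTC: 07:00–10:30, 11:00–12:00, 12:30–15:00.
Sofia → UTC: 12:30–14:30, 16:00–16:30, 17:00–23:00.
Grace → UTC: 11:00–13:30, 15:30–21:00.
Jamal → UTC: 02:00–05:30, 06:00–08:00.
Dilnoza ∩ Sofia: 12:30–14:30.
Dilnoza ∩ Sofia ∩ Grace: 12:30–13:30.
Dilnoza ∩ Sofia ∩ Grace ∩ Jamal: (none).
Total common minutes: 0.

0 minutes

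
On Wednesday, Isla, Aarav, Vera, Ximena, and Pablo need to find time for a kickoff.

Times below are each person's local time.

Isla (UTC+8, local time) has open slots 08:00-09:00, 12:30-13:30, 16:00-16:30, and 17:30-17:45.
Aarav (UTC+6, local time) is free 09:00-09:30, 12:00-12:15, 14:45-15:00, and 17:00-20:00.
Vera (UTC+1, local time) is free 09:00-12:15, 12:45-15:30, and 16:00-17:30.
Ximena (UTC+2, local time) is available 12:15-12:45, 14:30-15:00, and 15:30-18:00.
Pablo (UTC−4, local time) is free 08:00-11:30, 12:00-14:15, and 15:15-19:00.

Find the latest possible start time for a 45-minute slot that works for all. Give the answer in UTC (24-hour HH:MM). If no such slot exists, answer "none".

Isla → UTC: 00:00–01:00, 04:30–05:30, 08:00–08:30, 09:30–09:45.
Aarav → UTC: 03:00–03:30, 06:00–06:15, 08:45–09:00, 11:00–14:00.
Vera → UTC: 08:00–11:15, 11:45–14:30, 15:00–16:30.
Ximena → UTC: 10:15–10:45, 12:30–13:00, 13:30–16:00.
Pablo → UTC: 12:00–15:30, 16:00–18:15, 19:15–23:00.
Isla ∩ Aarav: (none).
Isla ∩ Aarav ∩ Vera: (none).
Isla ∩ Aarav ∩ Vera ∩ Ximena: (none).
Isla ∩ Aarav ∩ Vera ∩ Ximena ∩ Pablo: (none).
Windows ≥ 45 min: (none).

none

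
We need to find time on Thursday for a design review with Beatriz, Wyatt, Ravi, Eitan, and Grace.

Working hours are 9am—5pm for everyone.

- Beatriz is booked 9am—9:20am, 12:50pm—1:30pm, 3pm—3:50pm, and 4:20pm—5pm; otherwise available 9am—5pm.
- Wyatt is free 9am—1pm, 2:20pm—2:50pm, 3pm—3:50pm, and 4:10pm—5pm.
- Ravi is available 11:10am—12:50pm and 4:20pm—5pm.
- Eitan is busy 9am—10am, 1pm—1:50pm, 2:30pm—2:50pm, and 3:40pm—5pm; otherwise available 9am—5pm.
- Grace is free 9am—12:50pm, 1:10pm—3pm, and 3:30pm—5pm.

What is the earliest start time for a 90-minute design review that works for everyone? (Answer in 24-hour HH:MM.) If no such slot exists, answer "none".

11:10

Beatriz free within 09:00–17:00: 09:20–12:50, 13:30–15:00, 15:50–16:20.
Eitan free within 09:00–17:00: 10:00–13:00, 13:50–14:30, 14:50–15:40.
Beatriz ∩ Wyatt: 09:20–12:50, 14:20–14:50, 16:10–16:20.
Beatriz ∩ Wyatt ∩ Ravi: 11:10–12:50.
Beatriz ∩ Wyatt ∩ Ravi ∩ Eitan: 11:10–12:50.
Beatriz ∩ Wyatt ∩ Ravi ∩ Eitan ∩ Grace: 11:10–12:50.
Windows ≥ 90 min: 11:10–12:50.
Earliest such window starts at 11:10.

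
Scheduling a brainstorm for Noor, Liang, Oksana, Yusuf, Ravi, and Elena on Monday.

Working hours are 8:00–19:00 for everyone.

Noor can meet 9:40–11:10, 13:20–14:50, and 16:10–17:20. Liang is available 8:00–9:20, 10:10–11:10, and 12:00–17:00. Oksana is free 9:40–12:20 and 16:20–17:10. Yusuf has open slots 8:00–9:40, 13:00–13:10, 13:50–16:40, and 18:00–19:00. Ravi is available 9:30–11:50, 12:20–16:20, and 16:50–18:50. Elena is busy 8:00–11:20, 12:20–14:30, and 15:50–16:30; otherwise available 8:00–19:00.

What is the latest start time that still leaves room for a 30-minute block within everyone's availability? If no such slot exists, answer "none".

none

Elena free within 08:00–19:00: 11:20–12:20, 14:30–15:50, 16:30–19:00.
Noor ∩ Liang: 10:10–11:10, 13:20–14:50, 16:10–17:00.
Noor ∩ Liang ∩ Oksana: 10:10–11:10, 16:20–17:00.
Noor ∩ Liang ∩ Oksana ∩ Yusuf: 16:20–16:40.
Noor ∩ Liang ∩ Oksana ∩ Yusuf ∩ Ravi: (none).
Noor ∩ Liang ∩ Oksana ∩ Yusuf ∩ Ravi ∩ Elena: (none).
Windows ≥ 30 min: (none).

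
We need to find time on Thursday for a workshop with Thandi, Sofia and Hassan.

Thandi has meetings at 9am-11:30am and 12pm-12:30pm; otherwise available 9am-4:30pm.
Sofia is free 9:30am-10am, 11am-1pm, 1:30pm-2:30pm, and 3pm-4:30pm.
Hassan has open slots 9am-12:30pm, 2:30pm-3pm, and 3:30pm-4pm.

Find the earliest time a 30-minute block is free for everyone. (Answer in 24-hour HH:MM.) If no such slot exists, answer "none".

11:30

Thandi free within 09:00–16:30: 11:30–12:00, 12:30–16:30.
Thandi ∩ Sofia: 11:30–12:00, 12:30–13:00, 13:30–14:30, 15:00–16:30.
Thandi ∩ Sofia ∩ Hassan: 11:30–12:00, 15:30–16:00.
Windows ≥ 30 min: 11:30–12:00, 15:30–16:00.
Earliest such window starts at 11:30.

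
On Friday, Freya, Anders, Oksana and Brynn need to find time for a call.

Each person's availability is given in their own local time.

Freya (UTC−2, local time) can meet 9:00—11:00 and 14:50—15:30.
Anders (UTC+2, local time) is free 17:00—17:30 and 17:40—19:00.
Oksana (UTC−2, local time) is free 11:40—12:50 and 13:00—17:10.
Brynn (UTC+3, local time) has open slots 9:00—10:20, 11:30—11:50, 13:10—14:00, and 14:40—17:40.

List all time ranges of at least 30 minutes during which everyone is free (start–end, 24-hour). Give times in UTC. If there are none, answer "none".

Freya → UTC: 11:00–13:00, 16:50–17:30.
Anders → UTC: 15:00–15:30, 15:40–17:00.
Oksana → UTC: 13:40–14:50, 15:00–19:10.
Brynn → UTC: 06:00–07:20, 08:30–08:50, 10:10–11:00, 11:40–14:40.
Freya ∩ Anders: 16:50–17:00.
Freya ∩ Anders ∩ Oksana: 16:50–17:00.
Freya ∩ Anders ∩ Oksana ∩ Brynn: (none).
Windows ≥ 30 min: (none).

none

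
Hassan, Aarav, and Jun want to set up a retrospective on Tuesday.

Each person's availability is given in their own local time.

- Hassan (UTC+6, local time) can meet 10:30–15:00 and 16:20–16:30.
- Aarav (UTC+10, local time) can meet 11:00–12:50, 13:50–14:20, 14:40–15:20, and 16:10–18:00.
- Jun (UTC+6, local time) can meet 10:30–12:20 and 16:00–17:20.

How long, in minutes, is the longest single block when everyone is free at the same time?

Hassan → UTC: 04:30–09:00, 10:20–10:30.
Aarav → UTC: 01:00–02:50, 03:50–04:20, 04:40–05:20, 06:10–08:00.
Jun → UTC: 04:30–06:20, 10:00–11:20.
Hassan ∩ Aarav: 04:40–05:20, 06:10–08:00.
Hassan ∩ Aarav ∩ Jun: 04:40–05:20, 06:10–06:20.
Common window lengths: 40, 10 min; longest is 40.

40 minutes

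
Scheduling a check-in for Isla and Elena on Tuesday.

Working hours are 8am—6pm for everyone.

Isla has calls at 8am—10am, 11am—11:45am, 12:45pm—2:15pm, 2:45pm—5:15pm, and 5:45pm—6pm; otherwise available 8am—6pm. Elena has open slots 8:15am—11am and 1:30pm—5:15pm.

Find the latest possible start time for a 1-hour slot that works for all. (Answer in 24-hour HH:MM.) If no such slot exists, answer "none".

Isla free within 08:00–18:00: 10:00–11:00, 11:45–12:45, 14:15–14:45, 17:15–17:45.
Isla ∩ Elena: 10:00–11:00, 14:15–14:45.
Windows ≥ 60 min: 10:00–11:00.
Latest start in the last window 10:00–11:00 is 11:00 − 60 min = 10:00.

10:00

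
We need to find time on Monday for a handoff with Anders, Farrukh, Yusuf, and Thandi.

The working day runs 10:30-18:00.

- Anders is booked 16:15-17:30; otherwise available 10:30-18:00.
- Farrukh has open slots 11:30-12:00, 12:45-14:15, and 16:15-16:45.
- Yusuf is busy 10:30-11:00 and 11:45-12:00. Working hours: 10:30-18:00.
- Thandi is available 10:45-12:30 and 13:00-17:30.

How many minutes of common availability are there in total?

90 minutes

Anders free within 10:30–18:00: 10:30–16:15, 17:30–18:00.
Yusuf free within 10:30–18:00: 11:00–11:45, 12:00–18:00.
Anders ∩ Farrukh: 11:30–12:00, 12:45–14:15.
Anders ∩ Farrukh ∩ Yusuf: 11:30–11:45, 12:45–14:15.
Anders ∩ Farrukh ∩ Yusuf ∩ Thandi: 11:30–11:45, 13:00–14:15.
Total common minutes: 15 + 75 = 90.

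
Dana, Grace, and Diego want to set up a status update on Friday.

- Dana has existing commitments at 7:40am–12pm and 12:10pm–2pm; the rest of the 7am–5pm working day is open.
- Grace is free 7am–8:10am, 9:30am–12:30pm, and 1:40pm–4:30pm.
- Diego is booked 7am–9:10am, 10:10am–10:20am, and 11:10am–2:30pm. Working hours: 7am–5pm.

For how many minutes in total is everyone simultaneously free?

120 minutes

Dana free within 07:00–17:00: 07:00–07:40, 12:00–12:10, 14:00–17:00.
Diego free within 07:00–17:00: 09:10–10:10, 10:20–11:10, 14:30–17:00.
Dana ∩ Grace: 07:00–07:40, 12:00–12:10, 14:00–16:30.
Dana ∩ Grace ∩ Diego: 14:30–16:30.
Total common minutes: 120.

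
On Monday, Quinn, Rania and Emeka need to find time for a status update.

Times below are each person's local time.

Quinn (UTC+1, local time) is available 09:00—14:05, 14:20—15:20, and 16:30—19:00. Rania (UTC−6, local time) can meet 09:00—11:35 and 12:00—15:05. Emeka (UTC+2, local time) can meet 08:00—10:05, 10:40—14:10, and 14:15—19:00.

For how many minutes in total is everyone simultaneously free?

90 minutes

Quinn → UTC: 08:00–13:05, 13:20–14:20, 15:30–18:00.
Rania → UTC: 15:00–17:35, 18:00–21:05.
Emeka → UTC: 06:00–08:05, 08:40–12:10, 12:15–17:00.
Quinn ∩ Rania: 15:30–17:35.
Quinn ∩ Rania ∩ Emeka: 15:30–17:00.
Total common minutes: 90.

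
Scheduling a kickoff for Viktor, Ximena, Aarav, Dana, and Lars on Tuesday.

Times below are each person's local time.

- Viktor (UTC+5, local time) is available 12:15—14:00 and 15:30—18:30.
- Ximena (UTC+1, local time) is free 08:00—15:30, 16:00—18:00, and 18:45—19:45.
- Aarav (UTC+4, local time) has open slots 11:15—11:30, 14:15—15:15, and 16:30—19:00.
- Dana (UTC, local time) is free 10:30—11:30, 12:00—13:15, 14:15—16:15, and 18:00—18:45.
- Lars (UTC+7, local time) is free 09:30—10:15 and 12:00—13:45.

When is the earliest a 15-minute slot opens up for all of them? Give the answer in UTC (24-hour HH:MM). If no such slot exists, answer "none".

none

Viktor → UTC: 07:15–09:00, 10:30–13:30.
Ximena → UTC: 07:00–14:30, 15:00–17:00, 17:45–18:45.
Aarav → UTC: 07:15–07:30, 10:15–11:15, 12:30–15:00.
Dana → UTC: 10:30–11:30, 12:00–13:15, 14:15–16:15, 18:00–18:45.
Lars → UTC: 02:30–03:15, 05:00–06:45.
Viktor ∩ Ximena: 07:15–09:00, 10:30–13:30.
Viktor ∩ Ximena ∩ Aarav: 07:15–07:30, 10:30–11:15, 12:30–13:30.
Viktor ∩ Ximena ∩ Aarav ∩ Dana: 10:30–11:15, 12:30–13:15.
Viktor ∩ Ximena ∩ Aarav ∩ Dana ∩ Lars: (none).
Windows ≥ 15 min: (none).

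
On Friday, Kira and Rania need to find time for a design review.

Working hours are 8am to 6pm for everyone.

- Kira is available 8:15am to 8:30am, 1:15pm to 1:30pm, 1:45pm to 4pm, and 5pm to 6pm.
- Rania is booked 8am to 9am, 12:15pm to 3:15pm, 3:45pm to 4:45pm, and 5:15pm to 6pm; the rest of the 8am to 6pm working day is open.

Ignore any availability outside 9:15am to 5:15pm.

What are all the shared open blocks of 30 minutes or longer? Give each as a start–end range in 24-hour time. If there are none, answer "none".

Rania free within 08:00–18:00: 09:00–12:15, 15:15–15:45, 16:45–17:15.
Kira ∩ Rania: 15:15–15:45, 17:00–17:15.
Restricted to 09:15–17:15: 15:15–15:45, 17:00–17:15.
Windows ≥ 30 min: 15:15–15:45.

15:15–15:45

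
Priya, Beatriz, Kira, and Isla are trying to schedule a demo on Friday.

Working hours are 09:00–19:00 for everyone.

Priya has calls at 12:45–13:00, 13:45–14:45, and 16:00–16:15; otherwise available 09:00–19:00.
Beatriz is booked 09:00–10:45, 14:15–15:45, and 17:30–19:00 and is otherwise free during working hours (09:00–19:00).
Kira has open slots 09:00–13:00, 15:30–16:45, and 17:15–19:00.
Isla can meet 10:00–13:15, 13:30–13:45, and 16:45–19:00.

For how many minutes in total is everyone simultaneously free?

135 minutes

Priya free within 09:00–19:00: 09:00–12:45, 13:00–13:45, 14:45–16:00, 16:15–19:00.
Beatriz free within 09:00–19:00: 10:45–14:15, 15:45–17:30.
Priya ∩ Beatriz: 10:45–12:45, 13:00–13:45, 15:45–16:00, 16:15–17:30.
Priya ∩ Beatriz ∩ Kira: 10:45–12:45, 15:45–16:00, 16:15–16:45, 17:15–17:30.
Priya ∩ Beatriz ∩ Kira ∩ Isla: 10:45–12:45, 17:15–17:30.
Total common minutes: 120 + 15 = 135.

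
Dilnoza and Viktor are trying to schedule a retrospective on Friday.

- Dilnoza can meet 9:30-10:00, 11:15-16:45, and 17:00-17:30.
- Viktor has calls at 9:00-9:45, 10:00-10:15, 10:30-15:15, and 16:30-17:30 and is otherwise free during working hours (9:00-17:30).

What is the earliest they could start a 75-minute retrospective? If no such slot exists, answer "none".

Viktor free within 09:00–17:30: 09:45–10:00, 10:15–10:30, 15:15–16:30.
Dilnoza ∩ Viktor: 09:45–10:00, 15:15–16:30.
Windows ≥ 75 min: 15:15–16:30.
Earliest such window starts at 15:15.

15:15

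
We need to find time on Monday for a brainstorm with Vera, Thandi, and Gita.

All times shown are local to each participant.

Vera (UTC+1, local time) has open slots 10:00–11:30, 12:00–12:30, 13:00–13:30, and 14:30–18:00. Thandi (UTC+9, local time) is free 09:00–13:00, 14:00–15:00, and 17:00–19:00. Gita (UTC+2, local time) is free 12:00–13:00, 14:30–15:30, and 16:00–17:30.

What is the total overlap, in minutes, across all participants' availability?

Vera → UTC: 09:00–10:30, 11:00–11:30, 12:00–12:30, 13:30–17:00.
Thandi → UTC: 00:00–04:00, 05:00–06:00, 08:00–10:00.
Gita → UTC: 10:00–11:00, 12:30–13:30, 14:00–15:30.
Vera ∩ Thandi: 09:00–10:00.
Vera ∩ Thandi ∩ Gita: (none).
Total common minutes: 0.

0 minutes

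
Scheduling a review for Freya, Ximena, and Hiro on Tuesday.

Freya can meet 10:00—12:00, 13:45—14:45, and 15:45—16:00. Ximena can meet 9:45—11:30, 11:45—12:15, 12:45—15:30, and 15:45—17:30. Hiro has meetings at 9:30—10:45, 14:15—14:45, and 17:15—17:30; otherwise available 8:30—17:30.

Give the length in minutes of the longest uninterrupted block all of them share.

45 minutes

Hiro free within 08:30–17:30: 08:30–09:30, 10:45–14:15, 14:45–17:15.
Freya ∩ Ximena: 10:00–11:30, 11:45–12:00, 13:45–14:45, 15:45–16:00.
Freya ∩ Ximena ∩ Hiro: 10:45–11:30, 11:45–12:00, 13:45–14:15, 15:45–16:00.
Common window lengths: 45, 15, 30, 15 min; longest is 45.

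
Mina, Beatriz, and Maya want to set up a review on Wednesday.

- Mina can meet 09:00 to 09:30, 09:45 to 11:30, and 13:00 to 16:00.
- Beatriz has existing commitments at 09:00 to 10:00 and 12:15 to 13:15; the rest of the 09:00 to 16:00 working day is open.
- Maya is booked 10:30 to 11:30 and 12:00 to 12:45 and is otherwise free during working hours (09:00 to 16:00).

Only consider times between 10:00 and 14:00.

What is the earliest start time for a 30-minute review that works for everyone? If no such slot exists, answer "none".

Beatriz free within 09:00–16:00: 10:00–12:15, 13:15–16:00.
Maya free within 09:00–16:00: 09:00–10:30, 11:30–12:00, 12:45–16:00.
Mina ∩ Beatriz: 10:00–11:30, 13:15–16:00.
Mina ∩ Beatriz ∩ Maya: 10:00–10:30, 13:15–16:00.
Restricted to 10:00–14:00: 10:00–10:30, 13:15–14:00.
Windows ≥ 30 min: 10:00–10:30, 13:15–14:00.
Earliest such window starts at 10:00.

10:00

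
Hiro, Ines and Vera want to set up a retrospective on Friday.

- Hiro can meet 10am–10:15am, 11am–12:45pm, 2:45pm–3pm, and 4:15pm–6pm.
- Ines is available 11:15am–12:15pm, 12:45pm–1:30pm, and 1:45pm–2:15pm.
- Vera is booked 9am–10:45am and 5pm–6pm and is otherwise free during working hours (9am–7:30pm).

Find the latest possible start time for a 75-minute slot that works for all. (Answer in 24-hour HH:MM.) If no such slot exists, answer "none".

none

Vera free within 09:00–19:30: 10:45–17:00, 18:00–19:30.
Hiro ∩ Ines: 11:15–12:15.
Hiro ∩ Ines ∩ Vera: 11:15–12:15.
Windows ≥ 75 min: (none).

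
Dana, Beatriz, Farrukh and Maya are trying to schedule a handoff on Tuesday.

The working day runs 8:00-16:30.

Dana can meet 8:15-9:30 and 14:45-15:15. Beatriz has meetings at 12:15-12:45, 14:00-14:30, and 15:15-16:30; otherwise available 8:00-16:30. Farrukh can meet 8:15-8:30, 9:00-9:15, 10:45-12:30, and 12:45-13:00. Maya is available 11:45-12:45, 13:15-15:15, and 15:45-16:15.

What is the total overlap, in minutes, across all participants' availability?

0 minutes

Beatriz free within 08:00–16:30: 08:00–12:15, 12:45–14:00, 14:30–15:15.
Dana ∩ Beatriz: 08:15–09:30, 14:45–15:15.
Dana ∩ Beatriz ∩ Farrukh: 08:15–08:30, 09:00–09:15.
Dana ∩ Beatriz ∩ Farrukh ∩ Maya: (none).
Total common minutes: 0.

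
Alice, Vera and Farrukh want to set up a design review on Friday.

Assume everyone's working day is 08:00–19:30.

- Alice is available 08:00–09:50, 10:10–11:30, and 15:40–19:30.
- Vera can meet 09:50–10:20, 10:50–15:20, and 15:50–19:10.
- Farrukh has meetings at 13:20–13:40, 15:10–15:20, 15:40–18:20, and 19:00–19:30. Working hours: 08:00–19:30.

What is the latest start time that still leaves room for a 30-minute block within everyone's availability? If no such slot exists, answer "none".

Farrukh free within 08:00–19:30: 08:00–13:20, 13:40–15:10, 15:20–15:40, 18:20–19:00.
Alice ∩ Vera: 10:10–10:20, 10:50–11:30, 15:50–19:10.
Alice ∩ Vera ∩ Farrukh: 10:10–10:20, 10:50–11:30, 18:20–19:00.
Windows ≥ 30 min: 10:50–11:30, 18:20–19:00.
Latest start in the last window 18:20–19:00 is 19:00 − 30 min = 18:30.

18:30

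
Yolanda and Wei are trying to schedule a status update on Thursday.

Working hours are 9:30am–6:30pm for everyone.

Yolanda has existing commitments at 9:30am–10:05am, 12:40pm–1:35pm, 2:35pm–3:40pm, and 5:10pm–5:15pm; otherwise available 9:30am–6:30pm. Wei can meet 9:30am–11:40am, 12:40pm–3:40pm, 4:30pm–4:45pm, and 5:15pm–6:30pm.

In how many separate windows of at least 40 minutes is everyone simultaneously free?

Yolanda free within 09:30–18:30: 10:05–12:40, 13:35–14:35, 15:40–17:10, 17:15–18:30.
Yolanda ∩ Wei: 10:05–11:40, 13:35–14:35, 16:30–16:45, 17:15–18:30.
Windows ≥ 40 min: 10:05–11:40, 13:35–14:35, 17:15–18:30.
That's 3 windows.

3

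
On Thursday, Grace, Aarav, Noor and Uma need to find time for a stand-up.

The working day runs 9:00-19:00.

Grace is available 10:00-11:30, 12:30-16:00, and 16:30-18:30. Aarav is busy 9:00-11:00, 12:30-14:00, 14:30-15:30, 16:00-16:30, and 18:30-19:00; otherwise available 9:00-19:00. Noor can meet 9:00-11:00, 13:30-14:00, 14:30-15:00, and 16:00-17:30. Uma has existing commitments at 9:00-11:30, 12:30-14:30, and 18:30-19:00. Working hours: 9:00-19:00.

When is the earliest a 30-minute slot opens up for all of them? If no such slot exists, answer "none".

16:30

Aarav free within 09:00–19:00: 11:00–12:30, 14:00–14:30, 15:30–16:00, 16:30–18:30.
Uma free within 09:00–19:00: 11:30–12:30, 14:30–18:30.
Grace ∩ Aarav: 11:00–11:30, 14:00–14:30, 15:30–16:00, 16:30–18:30.
Grace ∩ Aarav ∩ Noor: 16:30–17:30.
Grace ∩ Aarav ∩ Noor ∩ Uma: 16:30–17:30.
Windows ≥ 30 min: 16:30–17:30.
Earliest such window starts at 16:30.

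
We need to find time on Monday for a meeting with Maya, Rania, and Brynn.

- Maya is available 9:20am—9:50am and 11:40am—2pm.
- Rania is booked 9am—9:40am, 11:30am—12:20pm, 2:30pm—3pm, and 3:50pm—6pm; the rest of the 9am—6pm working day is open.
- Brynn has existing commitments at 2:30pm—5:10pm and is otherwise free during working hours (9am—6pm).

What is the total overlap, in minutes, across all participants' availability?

Rania free within 09:00–18:00: 09:40–11:30, 12:20–14:30, 15:00–15:50.
Brynn free within 09:00–18:00: 09:00–14:30, 17:10–18:00.
Maya ∩ Rania: 09:40–09:50, 12:20–14:00.
Maya ∩ Rania ∩ Brynn: 09:40–09:50, 12:20–14:00.
Total common minutes: 10 + 100 = 110.

110 minutes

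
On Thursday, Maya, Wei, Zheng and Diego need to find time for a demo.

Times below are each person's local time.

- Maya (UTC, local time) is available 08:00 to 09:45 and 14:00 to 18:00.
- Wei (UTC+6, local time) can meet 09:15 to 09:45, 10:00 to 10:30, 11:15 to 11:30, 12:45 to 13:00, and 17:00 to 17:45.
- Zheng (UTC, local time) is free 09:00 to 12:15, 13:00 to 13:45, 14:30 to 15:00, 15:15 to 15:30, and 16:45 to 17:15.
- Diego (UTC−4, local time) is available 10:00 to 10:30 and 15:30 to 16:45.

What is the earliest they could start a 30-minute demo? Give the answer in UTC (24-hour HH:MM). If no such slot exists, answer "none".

Maya → UTC: 08:00–09:45, 14:00–18:00.
Wei → UTC: 03:15–03:45, 04:00–04:30, 05:15–05:30, 06:45–07:00, 11:00–11:45.
Zheng → UTC: 09:00–12:15, 13:00–13:45, 14:30–15:00, 15:15–15:30, 16:45–17:15.
Diego → UTC: 14:00–14:30, 19:30–20:45.
Maya ∩ Wei: (none).
Maya ∩ Wei ∩ Zheng: (none).
Maya ∩ Wei ∩ Zheng ∩ Diego: (none).
Windows ≥ 30 min: (none).

none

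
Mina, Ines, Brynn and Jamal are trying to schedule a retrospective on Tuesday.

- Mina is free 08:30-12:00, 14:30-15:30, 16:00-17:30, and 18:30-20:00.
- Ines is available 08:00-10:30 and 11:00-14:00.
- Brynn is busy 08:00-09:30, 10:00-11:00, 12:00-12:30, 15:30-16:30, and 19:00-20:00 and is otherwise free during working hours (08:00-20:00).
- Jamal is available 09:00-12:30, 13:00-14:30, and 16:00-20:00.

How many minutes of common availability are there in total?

Brynn free within 08:00–20:00: 09:30–10:00, 11:00–12:00, 12:30–15:30, 16:30–19:00.
Mina ∩ Ines: 08:30–10:30, 11:00–12:00.
Mina ∩ Ines ∩ Brynn: 09:30–10:00, 11:00–12:00.
Mina ∩ Ines ∩ Brynn ∩ Jamal: 09:30–10:00, 11:00–12:00.
Total common minutes: 30 + 60 = 90.

90 minutes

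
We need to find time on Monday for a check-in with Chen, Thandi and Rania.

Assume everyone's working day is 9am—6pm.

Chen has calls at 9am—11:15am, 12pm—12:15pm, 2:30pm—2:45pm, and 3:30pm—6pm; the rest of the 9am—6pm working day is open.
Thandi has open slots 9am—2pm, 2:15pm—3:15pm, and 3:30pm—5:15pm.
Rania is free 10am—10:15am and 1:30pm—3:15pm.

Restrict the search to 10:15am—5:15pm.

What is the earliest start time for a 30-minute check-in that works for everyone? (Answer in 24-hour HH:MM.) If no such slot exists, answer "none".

13:30

Chen free within 09:00–18:00: 11:15–12:00, 12:15–14:30, 14:45–15:30.
Chen ∩ Thandi: 11:15–12:00, 12:15–14:00, 14:15–14:30, 14:45–15:15.
Chen ∩ Thandi ∩ Rania: 13:30–14:00, 14:15–14:30, 14:45–15:15.
Restricted to 10:15–17:15: 13:30–14:00, 14:15–14:30, 14:45–15:15.
Windows ≥ 30 min: 13:30–14:00, 14:45–15:15.
Earliest such window starts at 13:30.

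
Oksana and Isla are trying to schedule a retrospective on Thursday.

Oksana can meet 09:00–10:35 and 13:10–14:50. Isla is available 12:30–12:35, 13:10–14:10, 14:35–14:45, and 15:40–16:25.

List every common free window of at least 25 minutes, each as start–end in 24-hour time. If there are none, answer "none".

Oksana ∩ Isla: 13:10–14:10, 14:35–14:45.
Windows ≥ 25 min: 13:10–14:10.

13:10–14:10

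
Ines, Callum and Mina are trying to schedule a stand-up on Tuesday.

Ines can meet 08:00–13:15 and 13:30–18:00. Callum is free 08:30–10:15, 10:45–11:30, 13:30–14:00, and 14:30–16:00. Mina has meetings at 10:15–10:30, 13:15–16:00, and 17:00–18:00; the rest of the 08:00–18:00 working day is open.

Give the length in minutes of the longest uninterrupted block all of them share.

105 minutes

Mina free within 08:00–18:00: 08:00–10:15, 10:30–13:15, 16:00–17:00.
Ines ∩ Callum: 08:30–10:15, 10:45–11:30, 13:30–14:00, 14:30–16:00.
Ines ∩ Callum ∩ Mina: 08:30–10:15, 10:45–11:30.
Common window lengths: 105, 45 min; longest is 105.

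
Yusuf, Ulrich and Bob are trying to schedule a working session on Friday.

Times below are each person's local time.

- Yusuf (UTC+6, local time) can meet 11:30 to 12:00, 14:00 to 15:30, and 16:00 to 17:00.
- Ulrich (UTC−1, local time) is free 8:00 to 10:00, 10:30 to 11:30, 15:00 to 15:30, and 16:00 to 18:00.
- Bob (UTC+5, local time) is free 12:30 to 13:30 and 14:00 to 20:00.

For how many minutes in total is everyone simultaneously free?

Yusuf → UTC: 05:30–06:00, 08:00–09:30, 10:00–11:00.
Ulrich → UTC: 09:00–11:00, 11:30–12:30, 16:00–16:30, 17:00–19:00.
Bob → UTC: 07:30–08:30, 09:00–15:00.
Yusuf ∩ Ulrich: 09:00–09:30, 10:00–11:00.
Yusuf ∩ Ulrich ∩ Bob: 09:00–09:30, 10:00–11:00.
Total common minutes: 30 + 60 = 90.

90 minutes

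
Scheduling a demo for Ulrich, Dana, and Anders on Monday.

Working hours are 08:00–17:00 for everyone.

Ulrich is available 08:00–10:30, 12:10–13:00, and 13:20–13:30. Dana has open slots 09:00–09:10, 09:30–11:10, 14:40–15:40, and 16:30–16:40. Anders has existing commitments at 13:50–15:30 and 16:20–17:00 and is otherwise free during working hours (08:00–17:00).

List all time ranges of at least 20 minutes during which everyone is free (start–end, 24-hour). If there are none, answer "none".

09:30–10:30

Anders free within 08:00–17:00: 08:00–13:50, 15:30–16:20.
Ulrich ∩ Dana: 09:00–09:10, 09:30–10:30.
Ulrich ∩ Dana ∩ Anders: 09:00–09:10, 09:30–10:30.
Windows ≥ 20 min: 09:30–10:30.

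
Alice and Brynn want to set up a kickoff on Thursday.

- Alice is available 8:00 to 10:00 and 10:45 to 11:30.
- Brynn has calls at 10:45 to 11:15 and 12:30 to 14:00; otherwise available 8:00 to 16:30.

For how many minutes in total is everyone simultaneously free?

Brynn free within 08:00–16:30: 08:00–10:45, 11:15–12:30, 14:00–16:30.
Alice ∩ Brynn: 08:00–10:00, 11:15–11:30.
Total common minutes: 120 + 15 = 135.

135 minutes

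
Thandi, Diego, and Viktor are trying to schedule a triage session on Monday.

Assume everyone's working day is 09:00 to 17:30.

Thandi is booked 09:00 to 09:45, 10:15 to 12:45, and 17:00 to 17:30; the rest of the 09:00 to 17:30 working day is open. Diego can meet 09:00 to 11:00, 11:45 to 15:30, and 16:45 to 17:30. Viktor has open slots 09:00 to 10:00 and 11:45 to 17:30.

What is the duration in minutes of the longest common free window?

165 minutes

Thandi free within 09:00–17:30: 09:45–10:15, 12:45–17:00.
Thandi ∩ Diego: 09:45–10:15, 12:45–15:30, 16:45–17:00.
Thandi ∩ Diego ∩ Viktor: 09:45–10:00, 12:45–15:30, 16:45–17:00.
Common window lengths: 15, 165, 15 min; longest is 165.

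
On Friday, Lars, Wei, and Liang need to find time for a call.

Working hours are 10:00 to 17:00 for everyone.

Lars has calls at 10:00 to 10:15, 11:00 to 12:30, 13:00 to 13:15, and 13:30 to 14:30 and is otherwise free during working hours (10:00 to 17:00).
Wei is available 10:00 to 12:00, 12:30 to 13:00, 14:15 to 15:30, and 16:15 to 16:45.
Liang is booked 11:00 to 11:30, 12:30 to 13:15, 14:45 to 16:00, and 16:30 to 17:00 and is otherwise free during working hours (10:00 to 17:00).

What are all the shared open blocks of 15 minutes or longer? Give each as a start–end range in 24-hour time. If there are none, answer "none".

Lars free within 10:00–17:00: 10:15–11:00, 12:30–13:00, 13:15–13:30, 14:30–17:00.
Liang free within 10:00–17:00: 10:00–11:00, 11:30–12:30, 13:15–14:45, 16:00–16:30.
Lars ∩ Wei: 10:15–11:00, 12:30–13:00, 14:30–15:30, 16:15–16:45.
Lars ∩ Wei ∩ Liang: 10:15–11:00, 14:30–14:45, 16:15–16:30.
Windows ≥ 15 min: 10:15–11:00, 14:30–14:45, 16:15–16:30.

10:15–11:00, 14:30–14:45, 16:15–16:30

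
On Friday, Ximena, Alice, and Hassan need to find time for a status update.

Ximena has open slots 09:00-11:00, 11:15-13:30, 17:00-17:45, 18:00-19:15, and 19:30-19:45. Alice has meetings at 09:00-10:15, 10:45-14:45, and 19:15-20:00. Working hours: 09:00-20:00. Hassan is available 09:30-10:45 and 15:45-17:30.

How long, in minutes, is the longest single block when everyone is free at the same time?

Alice free within 09:00–20:00: 10:15–10:45, 14:45–19:15.
Ximena ∩ Alice: 10:15–10:45, 17:00–17:45, 18:00–19:15.
Ximena ∩ Alice ∩ Hassan: 10:15–10:45, 17:00–17:30.
Common window lengths: 30, 30 min; longest is 30.

30 minutes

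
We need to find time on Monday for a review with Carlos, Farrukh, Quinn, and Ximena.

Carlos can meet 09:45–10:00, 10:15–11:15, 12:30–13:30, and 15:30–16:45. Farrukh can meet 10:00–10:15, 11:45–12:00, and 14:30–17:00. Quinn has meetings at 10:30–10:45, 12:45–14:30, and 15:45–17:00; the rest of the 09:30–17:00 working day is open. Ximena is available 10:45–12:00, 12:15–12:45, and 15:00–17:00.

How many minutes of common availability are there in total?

15 minutes

Quinn free within 09:30–17:00: 09:30–10:30, 10:45–12:45, 14:30–15:45.
Carlos ∩ Farrukh: 15:30–16:45.
Carlos ∩ Farrukh ∩ Quinn: 15:30–15:45.
Carlos ∩ Farrukh ∩ Quinn ∩ Ximena: 15:30–15:45.
Total common minutes: 15.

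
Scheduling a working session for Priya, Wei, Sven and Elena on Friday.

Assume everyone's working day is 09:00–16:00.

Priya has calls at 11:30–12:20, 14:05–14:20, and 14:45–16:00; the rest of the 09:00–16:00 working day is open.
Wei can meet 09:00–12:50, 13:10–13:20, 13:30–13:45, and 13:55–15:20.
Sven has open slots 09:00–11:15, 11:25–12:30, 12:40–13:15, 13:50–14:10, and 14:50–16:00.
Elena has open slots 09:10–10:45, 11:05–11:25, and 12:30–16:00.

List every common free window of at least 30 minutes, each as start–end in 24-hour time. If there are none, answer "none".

Priya free within 09:00–16:00: 09:00–11:30, 12:20–14:05, 14:20–14:45.
Priya ∩ Wei: 09:00–11:30, 12:20–12:50, 13:10–13:20, 13:30–13:45, 13:55–14:05, 14:20–14:45.
Priya ∩ Wei ∩ Sven: 09:00–11:15, 11:25–11:30, 12:20–12:30, 12:40–12:50, 13:10–13:15, 13:55–14:05.
Priya ∩ Wei ∩ Sven ∩ Elena: 09:10–10:45, 11:05–11:15, 12:40–12:50, 13:10–13:15, 13:55–14:05.
Windows ≥ 30 min: 09:10–10:45.

09:10–10:45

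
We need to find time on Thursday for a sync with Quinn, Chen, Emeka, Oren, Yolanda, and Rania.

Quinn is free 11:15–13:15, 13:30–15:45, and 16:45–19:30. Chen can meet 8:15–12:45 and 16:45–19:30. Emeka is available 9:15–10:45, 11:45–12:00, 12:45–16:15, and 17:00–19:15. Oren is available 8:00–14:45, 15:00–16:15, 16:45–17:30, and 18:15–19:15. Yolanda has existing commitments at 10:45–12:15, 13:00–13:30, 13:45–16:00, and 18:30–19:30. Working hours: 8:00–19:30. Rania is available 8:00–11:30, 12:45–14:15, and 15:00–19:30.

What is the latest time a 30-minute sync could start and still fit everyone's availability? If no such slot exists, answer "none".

Yolanda free within 08:00–19:30: 08:00–10:45, 12:15–13:00, 13:30–13:45, 16:00–18:30.
Quinn ∩ Chen: 11:15–12:45, 16:45–19:30.
Quinn ∩ Chen ∩ Emeka: 11:45–12:00, 17:00–19:15.
Quinn ∩ Chen ∩ Emeka ∩ Oren: 11:45–12:00, 17:00–17:30, 18:15–19:15.
Quinn ∩ Chen ∩ Emeka ∩ Oren ∩ Yolanda: 17:00–17:30, 18:15–18:30.
Quinn ∩ Chen ∩ Emeka ∩ Oren ∩ Yolanda ∩ Rania: 17:00–17:30, 18:15–18:30.
Windows ≥ 30 min: 17:00–17:30.
Latest start in the last window 17:00–17:30 is 17:30 − 30 min = 17:00.

17:00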